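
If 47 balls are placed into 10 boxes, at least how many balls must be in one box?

By the pigeonhole principle: ceiling(47/10).

Final answer: 5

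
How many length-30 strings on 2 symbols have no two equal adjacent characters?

First character: 2 choices. Each subsequent: 1 choices (must differ from the previous one).
Total: 2 x 1^29.

Final answer: 2 x 1^{29} = 2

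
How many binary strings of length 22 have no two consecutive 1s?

Classify by the final bit: ...0 gives a(n-1) strings, ...01 gives a(n-2) strings. Thus a(n) = a(n-1) + a(n-2) with a(1)=2, a(2)=3.
Computing successive values: a(1)=2, a(2)=3, a(3)=5, a(4)=8, a(5)=13, a(6)=21, a(7)=34, a(8)=55, a(9)=89, a(10)=144, a(11)=233, a(12)=377, a(13)=610, a(14)=987, a(15)=1597, a(16)=2584, a(17)=4181, a(18)=6765, a(19)=10946, a(20)=17711, a(21)=28657, a(22)=46368.

Final answer: 46368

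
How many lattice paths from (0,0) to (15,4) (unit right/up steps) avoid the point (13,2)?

Total paths to (15,4): C(19,4) = 3876.
Paths through (13,2): C(15,2) x C(4,2) = 630.
Avoiding (13,2): 3876 - 630.

Final answer: 3246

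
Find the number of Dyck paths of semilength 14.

Total monotonic paths to (14,14): C(28,14) = 40116600.
Paths that cross above y=x (reflection bijection): C(28,15) = 37442160.
Valid Dyck paths: 40116600 - 37442160.
(This is the Catalan number C_{14}.)

Final answer: C_{14} = 2674440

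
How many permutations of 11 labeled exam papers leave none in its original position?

Use the recurrence D(n) = (n-1)(D(n-1) + D(n-2)) with D(0)=1, D(1)=0.
D(2) = 1 x (0 + 1) = 1
D(3) = 2 x (1 + 0) = 2
D(4) = 3 x (2 + 1) = 9
D(5) = 4 x (9 + 2) = 44
D(6) = 5 x (44 + 9) = 265
D(7) = 6 x (265 + 44) = 1854
D(8) = 7 x (1854 + 265) = 14833
D(9) = 8 x (14833 + 1854) = 133496
D(10) = 9 x (133496 + 14833) = 1334961
D(11) = 10 x (D(10) + D(9)) = 10 x (1334961 + 133496)

Final answer: D(11) = 14684570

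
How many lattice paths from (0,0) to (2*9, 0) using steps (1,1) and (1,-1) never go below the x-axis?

Total monotonic paths to (9,9): C(18,9) = 48620.
Paths that cross above y=x (reflection bijection): C(18,10) = 43758.
Valid Dyck paths: 48620 - 43758.
(Equivalently, C_{9} = C(18,9)/10 = 48620/10.)

Final answer: C_{9} = 4862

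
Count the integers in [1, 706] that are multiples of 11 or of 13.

Multiples of 11: 64. Multiples of 13: 54. Of both (lcm=143): 4.
By inclusion-exclusion: 64 + 54 - 4.

Final answer: 114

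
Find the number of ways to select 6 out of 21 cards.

C(21,6) = 21!/(6! x (21-6)!).

Final answer: C(21,6) = 54264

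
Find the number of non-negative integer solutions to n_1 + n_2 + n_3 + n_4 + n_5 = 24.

Stars and bars with 24 stars and 4 bars:
C(24+5-1, 5-1) = C(28,4).

Final answer: C(28,4) = 20475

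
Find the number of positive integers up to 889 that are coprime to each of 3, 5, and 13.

|div by 3|=296, |div by 5|=177, |div by 13|=68.
|div by 3&5|=59, |div by 3&13|=22, |div by 5&13|=13, |div by all|=4.
By inclusion-exclusion, divisible by at least one: 296+177+68-59-22-13+4 = 451.
Not divisible by any: 889 - 451.

Final answer: 438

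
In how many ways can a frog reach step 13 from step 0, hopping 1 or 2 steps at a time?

Condition on the final move: it is a 1-step (f(n-1) ways to get there) or a 2-step (f(n-2) ways), so f(n) = f(n-1) + f(n-2), with f(1)=1, f(2)=2.
Computing successive values: f(1)=1, f(2)=2, f(3)=3, f(4)=5, f(5)=8, f(6)=13, f(7)=21, f(8)=34, f(9)=55, f(10)=89, f(11)=144, f(12)=233, f(13)=377.

Final answer: 377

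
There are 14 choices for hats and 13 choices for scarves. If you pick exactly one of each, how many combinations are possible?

By the multiplication principle: 14 x 13.

Final answer: 182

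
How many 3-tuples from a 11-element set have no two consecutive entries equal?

First character: 11 choices. Each subsequent: 10 choices (must differ from the previous one).
Total: 11 x 10^2.

Final answer: 11 x 10^{2} = 1100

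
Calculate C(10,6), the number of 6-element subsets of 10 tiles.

C(10,6) = 10!/(6! x 4!).

Final answer: \binom{10}{6} = 210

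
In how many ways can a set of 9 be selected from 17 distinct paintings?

C(17,9) = 17!/(9! x 8!).

Final answer: \binom{17}{9} = 24310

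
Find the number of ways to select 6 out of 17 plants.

C(17,6) = 17!/(6! x (17-6)!).

Final answer: C(17,6) = 12376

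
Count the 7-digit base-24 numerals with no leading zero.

These are the integers in [24^6, 24^7), so the count is 24^7 - 24^6 = 23 x 24^6.

Final answer: 4395368448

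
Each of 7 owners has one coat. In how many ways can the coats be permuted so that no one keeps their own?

Derangements satisfy D(n) = (n-1)(D(n-1) + D(n-2)), starting from D(0)=1, D(1)=0.
D(2) = 1 x (0 + 1) = 1
D(3) = 2 x (1 + 0) = 2
D(4) = 3 x (2 + 1) = 9
D(5) = 4 x (9 + 2) = 44
D(6) = 5 x (44 + 9) = 265
D(7) = 6 x (D(6) + D(5)) = 6 x (265 + 44)

Final answer: D(7) = 1854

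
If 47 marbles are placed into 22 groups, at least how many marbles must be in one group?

By the pigeonhole principle: ceiling(47/22).

Final answer: 3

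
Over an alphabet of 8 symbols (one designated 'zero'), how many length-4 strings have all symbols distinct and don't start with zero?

The leading digit has 7 choices (anything but zero); the next has 7 (anything but the first), then 6, and so on, one fewer each time.
Total: 7 x 7 x 6 x 5.

Final answer: 1470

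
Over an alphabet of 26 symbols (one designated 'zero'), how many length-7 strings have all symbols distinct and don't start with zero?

First digit: 25 (nonzero). Second: 25 (not first). Third: 24, etc.
Total: 25 x 25 x 24 x 23 x 22 x 21 x 20.

Final answer: 3187800000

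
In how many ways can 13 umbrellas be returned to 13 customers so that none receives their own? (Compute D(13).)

Use the recurrence D(n) = (n-1)(D(n-1) + D(n-2)) with D(0)=1, D(1)=0.
D(2) = 1 x (0 + 1) = 1
D(3) = 2 x (1 + 0) = 2
D(4) = 3 x (2 + 1) = 9
D(5) = 4 x (9 + 2) = 44
D(6) = 5 x (44 + 9) = 265
D(7) = 6 x (265 + 44) = 1854
D(8) = 7 x (1854 + 265) = 14833
D(9) = 8 x (14833 + 1854) = 133496
D(10) = 9 x (133496 + 14833) = 1334961
D(11) = 10 x (1334961 + 133496) = 14684570
D(12) = 11 x (14684570 + 1334961) = 176214841
D(13) = 12 x (D(12) + D(11)) = 12 x (176214841 + 14684570)

Final answer: D(13) = 2290792932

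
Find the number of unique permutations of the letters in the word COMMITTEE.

Letters (C:1, E:2, I:1, M:2, O:1, T:2). Total letters: 9.
Permutations = 9!/(2! x 2! x 2!).

Final answer: 45360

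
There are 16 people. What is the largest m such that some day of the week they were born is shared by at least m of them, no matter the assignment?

There are 7 possible values for day of the week they were born. With 16 people and 7 categories, by pigeonhole: ceiling(16/7).

Final answer: 3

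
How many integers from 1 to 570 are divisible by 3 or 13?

Multiples of 3: 190. Multiples of 13: 43. Of both (lcm=39): 14.
By inclusion-exclusion: 190 + 43 - 14.

Final answer: 219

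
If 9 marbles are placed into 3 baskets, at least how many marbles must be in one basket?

By the pigeonhole principle: ceiling(9/3).

Final answer: 3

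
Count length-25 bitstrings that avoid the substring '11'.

Classify by the final bit: ...0 gives a(n-1) strings, ...01 gives a(n-2) strings. Thus a(n) = a(n-1) + a(n-2) with a(1)=2, a(2)=3.
Building up term by term: a(1)=2, a(2)=3, a(3)=5, a(4)=8, a(5)=13, a(6)=21, a(7)=34, a(8)=55, a(9)=89, a(10)=144, a(11)=233, a(12)=377, a(13)=610, a(14)=987, a(15)=1597, a(16)=2584, a(17)=4181, a(18)=6765, a(19)=10946, a(20)=17711, a(21)=28657, a(22)=46368, a(23)=75025, a(24)=121393, a(25)=196418.

Final answer: 196418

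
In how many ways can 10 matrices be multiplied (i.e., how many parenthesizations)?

This is a standard Catalan-number count: the answer is C_n. Here n = 10 - 1 = 9.
Using C_0 = 1 and C_(k+1) = C_k x 2(2k+1)/(k+2), build up term by term: C_1=1, C_2=2, C_3=5, C_4=14, C_5=42, C_6=132, C_7=429, C_8=1430, C_9=4862.

Final answer: C_{9} = 4862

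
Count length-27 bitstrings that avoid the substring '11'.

Classify by the final bit: ...0 gives a(n-1) strings, ...01 gives a(n-2) strings. Thus a(n) = a(n-1) + a(n-2) with a(1)=2, a(2)=3.
Iterating the recurrence: a(1)=2, a(2)=3, a(3)=5, a(4)=8, a(5)=13, a(6)=21, a(7)=34, a(8)=55, a(9)=89, a(10)=144, a(11)=233, a(12)=377, a(13)=610, a(14)=987, a(15)=1597, a(16)=2584, a(17)=4181, a(18)=6765, a(19)=10946, a(20)=17711, a(21)=28657, a(22)=46368, a(23)=75025, a(24)=121393, a(25)=196418, a(26)=317811, a(27)=514229.

Final answer: 514229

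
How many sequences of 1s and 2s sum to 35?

Let f(n) be the number of climbs. Removing the last move (1 or 2 steps) gives f(n) = f(n-1) + f(n-2); base cases f(1)=1, f(2)=2.
Computing successive values: f(1)=1, f(2)=2, f(3)=3, f(4)=5, f(5)=8, f(6)=13, f(7)=21, f(8)=34, f(9)=55, f(10)=89, f(11)=144, f(12)=233, f(13)=377, f(14)=610, f(15)=987, f(16)=1597, f(17)=2584, f(18)=4181, f(19)=6765, f(20)=10946, f(21)=17711, f(22)=28657, f(23)=46368, f(24)=75025, f(25)=121393, f(26)=196418, f(27)=317811, f(28)=514229, f(29)=832040, f(30)=1346269, f(31)=2178309, f(32)=3524578, f(33)=5702887, f(34)=9227465, f(35)=14930352.

Final answer: 14930352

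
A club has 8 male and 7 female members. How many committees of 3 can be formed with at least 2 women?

Sum over valid woman counts:
C(7,2)C(8,1) = 168
C(7,3)C(8,0) = 35
Total: 168 + 35.

Final answer: 203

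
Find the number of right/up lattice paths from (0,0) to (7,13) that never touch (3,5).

Total paths to (7,13): C(20,13) = 77520.
Paths through (3,5): C(8,5) x C(12,8) = 27720.
Avoiding (3,5): 77520 - 27720.

Final answer: 49800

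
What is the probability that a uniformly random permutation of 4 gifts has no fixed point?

D(n) = (n-1)(D(n-1) + D(n-2)), D(0)=1, D(1)=0.
Building up: D(2)=1, D(3)=2, D(4)=9.
Total arrangements: 4! = 24.
Probability = D(4)/4! = 3/8.

Final answer: D(4)/4! = 9/24 = 0.375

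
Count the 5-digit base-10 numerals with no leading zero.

These are the integers in [10^4, 10^5), so the count is 10^5 - 10^4 = 9 x 10^4.

Final answer: 90000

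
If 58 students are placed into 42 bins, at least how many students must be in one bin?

By the pigeonhole principle: ceiling(58/42).

Final answer: 2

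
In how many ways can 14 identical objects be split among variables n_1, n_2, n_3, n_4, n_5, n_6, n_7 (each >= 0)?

Stars and bars with 14 stars and 6 bars:
C(14+7-1, 7-1) = C(20,6).

Final answer: C(20,6) = 38760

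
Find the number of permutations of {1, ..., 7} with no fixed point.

Use the recurrence D(n) = (n-1)(D(n-1) + D(n-2)) with D(0)=1, D(1)=0.
Building up: D(2)=1, D(3)=2, D(4)=9, D(5)=44, D(6)=265.
D(7) = 6 x (D(6) + D(5)) = 6 x (265 + 44).

Final answer: D(7) = 1854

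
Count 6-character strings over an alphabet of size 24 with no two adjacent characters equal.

Let g(n) count such strings. g(1) = 24, and each valid string of length n-1 extends in 23 ways (any symbol but the last), so g(n) = 23 g(n-1).
Total: g(6) = 24 x 23^5.

Final answer: 24 x 23^{5} = 154472232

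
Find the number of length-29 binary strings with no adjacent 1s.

Let a(n) count valid strings. If the last bit is 0 the prefix is any valid string of length n-1; if it is 1 the string must end in 01 with a valid prefix of length n-2. So a(n) = a(n-1) + a(n-2), a(1)=2, a(2)=3.
Building up term by term: a(1)=2, a(2)=3, a(3)=5, a(4)=8, a(5)=13, a(6)=21, a(7)=34, a(8)=55, a(9)=89, a(10)=144, a(11)=233, a(12)=377, a(13)=610, a(14)=987, a(15)=1597, a(16)=2584, a(17)=4181, a(18)=6765, a(19)=10946, a(20)=17711, a(21)=28657, a(22)=46368, a(23)=75025, a(24)=121393, a(25)=196418, a(26)=317811, a(27)=514229, a(28)=832040, a(29)=1346269.

Final answer: 1346269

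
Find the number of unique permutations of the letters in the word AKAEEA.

Letters (A:3, E:2, K:1). Total letters: 6.
Permutations = 6!/(3! x 2!).

Final answer: 60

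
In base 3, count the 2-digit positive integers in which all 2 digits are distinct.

The leading digit has 2 choices (anything but zero); the next has 2 (anything but the first), then 1, and so on, one fewer each time.
Total: 2 x 2.

Final answer: 4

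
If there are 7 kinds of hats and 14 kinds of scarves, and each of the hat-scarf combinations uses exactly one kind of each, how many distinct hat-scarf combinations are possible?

By the multiplication principle: 7 x 14.

Final answer: 98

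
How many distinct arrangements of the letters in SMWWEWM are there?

Letters (E:1, M:2, S:1, W:3). Total letters: 7.
Permutations = 7!/(3! x 2!).

Final answer: 420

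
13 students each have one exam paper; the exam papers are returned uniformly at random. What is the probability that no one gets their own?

Derangements satisfy D(n) = (n-1)(D(n-1) + D(n-2)), starting from D(0)=1, D(1)=0.
Building up: D(2)=1, D(3)=2, D(4)=9, D(5)=44, D(6)=265, D(7)=1854, D(8)=14833, D(9)=133496, D(10)=1334961, D(11)=14684570, D(12)=176214841, D(13)=2290792932.
Total arrangements: 13! = 6227020800.
Probability = D(13)/13! = 63633137/172972800.

Final answer: D(13)/13! = 2290792932/6227020800 = 0.367879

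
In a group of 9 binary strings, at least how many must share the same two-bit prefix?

There are 4 possible values for two-bit prefix. With 9 binary strings and 4 categories, by pigeonhole: ceiling(9/4).

Final answer: 3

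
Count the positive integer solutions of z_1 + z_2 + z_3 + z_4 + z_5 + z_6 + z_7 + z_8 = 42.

Substitute z'_i = z_i - 1 (so z'_i >= 0). Then sum z'_i = 42 - 8 = 34.
Stars and bars: C(34+8-1, 8-1) = C(41,7).

Final answer: C(41,7) = 22481940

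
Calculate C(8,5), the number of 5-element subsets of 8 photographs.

C(8,5) = 8!/(5! x (8-5)!).

Final answer: C(8,5) = 56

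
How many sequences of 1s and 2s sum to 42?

Let f(n) be the number of climbs. Removing the last move (1 or 2 steps) gives f(n) = f(n-1) + f(n-2); base cases f(1)=1, f(2)=2.
Computing successive values: f(1)=1, f(2)=2, f(3)=3, f(4)=5, f(5)=8, f(6)=13, f(7)=21, f(8)=34, f(9)=55, f(10)=89, f(11)=144, f(12)=233, f(13)=377, f(14)=610, f(15)=987, f(16)=1597, f(17)=2584, f(18)=4181, f(19)=6765, f(20)=10946, f(21)=17711, f(22)=28657, f(23)=46368, f(24)=75025, f(25)=121393, f(26)=196418, f(27)=317811, f(28)=514229, f(29)=832040, f(30)=1346269, f(31)=2178309, f(32)=3524578, f(33)=5702887, f(34)=9227465, f(35)=14930352, f(36)=24157817, f(37)=39088169, f(38)=63245986, f(39)=102334155, f(40)=165580141, f(41)=267914296, f(42)=433494437.

Final answer: 433494437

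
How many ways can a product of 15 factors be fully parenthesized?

The structures are counted by the Catalan number C_n. Here n = 15 - 1 = 14.
C_n = C(2n,n) - C(2n,n+1), so C_{14} = C(28,14) - C(28,15) = 40116600 - 37442160.

Final answer: C_{14} = 2674440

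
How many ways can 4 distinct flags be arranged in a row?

The number of ways to arrange 4 distinct objects is 4!.

Final answer: 4! = 24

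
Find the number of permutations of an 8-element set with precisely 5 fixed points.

Choose which 5 elements are fixed: C(8,5) = 56.
Derange the remaining 3 using D(j) = (j-1)(D(j-1) + D(j-2)), D(0)=1, D(1)=0: D(2)=1, D(3)=2.
Total: 56 x 2.

Final answer: C(8,5) D(3) = 112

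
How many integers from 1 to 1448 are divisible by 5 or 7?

Multiples of 5: 289. Multiples of 7: 206. Of both (lcm=35): 41.
By inclusion-exclusion: 289 + 206 - 41.

Final answer: 454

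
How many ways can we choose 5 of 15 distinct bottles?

C(15,5) = 15!/(5! x 10!).

Final answer: \binom{15}{5} = 3003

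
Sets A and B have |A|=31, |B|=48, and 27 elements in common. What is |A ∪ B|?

|A union B| = |A| + |B| - |A intersect B| = 31 + 48 - 27.

Final answer: 52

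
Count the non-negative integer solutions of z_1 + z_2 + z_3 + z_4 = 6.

Stars and bars with 6 stars and 3 bars:
C(6+4-1, 4-1) = C(9,3).

Final answer: C(9,3) = 84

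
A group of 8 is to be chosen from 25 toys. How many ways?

C(25,8) = 25!/(8! x (25-8)!).

Final answer: C(25,8) = 1081575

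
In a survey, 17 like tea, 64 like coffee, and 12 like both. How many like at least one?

|A union B| = |A| + |B| - |A intersect B| = 17 + 64 - 12.

Final answer: 69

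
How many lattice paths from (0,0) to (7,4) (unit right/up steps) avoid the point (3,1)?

Total paths to (7,4): C(11,4) = 330.
Paths through (3,1): C(4,1) x C(7,3) = 140.
Avoiding (3,1): 330 - 140.

Final answer: 190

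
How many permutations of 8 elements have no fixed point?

Derangements satisfy D(n) = (n-1)(D(n-1) + D(n-2)), starting from D(0)=1, D(1)=0.
D(2) = 1 x (0 + 1) = 1
D(3) = 2 x (1 + 0) = 2
D(4) = 3 x (2 + 1) = 9
D(5) = 4 x (9 + 2) = 44
D(6) = 5 x (44 + 9) = 265
D(7) = 6 x (265 + 44) = 1854
D(8) = 7 x (D(7) + D(6)) = 7 x (1854 + 265)

Final answer: D(8) = 14833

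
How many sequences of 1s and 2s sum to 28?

Let f(n) be the number of climbs. Removing the last move (1 or 2 steps) gives f(n) = f(n-1) + f(n-2); base cases f(1)=1, f(2)=2.
Iterating the recurrence: f(1)=1, f(2)=2, f(3)=3, f(4)=5, f(5)=8, f(6)=13, f(7)=21, f(8)=34, f(9)=55, f(10)=89, f(11)=144, f(12)=233, f(13)=377, f(14)=610, f(15)=987, f(16)=1597, f(17)=2584, f(18)=4181, f(19)=6765, f(20)=10946, f(21)=17711, f(22)=28657, f(23)=46368, f(24)=75025, f(25)=121393, f(26)=196418, f(27)=317811, f(28)=514229.

Final answer: 514229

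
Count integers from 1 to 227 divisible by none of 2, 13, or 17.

|div by 2|=113, |div by 13|=17, |div by 17|=13.
|div by 2&13|=8, |div by 2&17|=6, |div by 13&17|=1, |div by all|=0.
By inclusion-exclusion, divisible by at least one: 113+17+13-8-6-1+0 = 128.
Not divisible by any: 227 - 128.

Final answer: 99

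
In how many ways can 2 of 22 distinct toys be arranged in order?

P(22,2) = 22!/(22-2)! = 22!/20!.

Final answer: P(22,2) = 462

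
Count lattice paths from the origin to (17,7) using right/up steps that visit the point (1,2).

Paths (0,0)->(1,2): C(3,2) = 3.
Paths (1,2)->(17,7): C(21,5) = 20349.
By multiplication principle: 3 x 20349.

Final answer: 61047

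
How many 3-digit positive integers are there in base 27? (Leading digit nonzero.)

Leading digit: 26 options (nonzero). Other 2 digit(s): 27 options each.
Total: 26 x 27^2.

Final answer: 18954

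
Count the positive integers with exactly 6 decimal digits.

The leading digit cannot be 0 (9 options); the other 5 digits can be anything (10 options each).
Total: 9 x 10^5.

Final answer: 900000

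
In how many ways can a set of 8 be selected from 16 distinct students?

C(16,8) = 16!/(8! x (16-8)!).

Final answer: C(16,8) = 12870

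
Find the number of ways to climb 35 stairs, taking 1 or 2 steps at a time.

Let f(n) be the number of climbs. Removing the last move (1 or 2 steps) gives f(n) = f(n-1) + f(n-2); base cases f(1)=1, f(2)=2.
Building up term by term: f(1)=1, f(2)=2, f(3)=3, f(4)=5, f(5)=8, f(6)=13, f(7)=21, f(8)=34, f(9)=55, f(10)=89, f(11)=144, f(12)=233, f(13)=377, f(14)=610, f(15)=987, f(16)=1597, f(17)=2584, f(18)=4181, f(19)=6765, f(20)=10946, f(21)=17711, f(22)=28657, f(23)=46368, f(24)=75025, f(25)=121393, f(26)=196418, f(27)=317811, f(28)=514229, f(29)=832040, f(30)=1346269, f(31)=2178309, f(32)=3524578, f(33)=5702887, f(34)=9227465, f(35)=14930352.

Final answer: 14930352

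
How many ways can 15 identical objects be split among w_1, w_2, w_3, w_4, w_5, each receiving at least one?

Substitute w'_i = w_i - 1 (so w'_i >= 0). Then sum w'_i = 15 - 5 = 10.
Stars and bars: C(10+5-1, 5-1) = C(14,4).

Final answer: C(14,4) = 1001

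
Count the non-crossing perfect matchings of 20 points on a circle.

This is a standard Catalan-number count: the answer is C_n. Here n = 20/2 = 10.
C_n = C(2n,n) - C(2n,n+1), so C_{10} = C(20,10) - C(20,11) = 184756 - 167960.

Final answer: C_{10} = 16796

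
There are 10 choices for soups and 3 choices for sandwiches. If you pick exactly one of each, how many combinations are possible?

By the multiplication principle: 10 x 3.

Final answer: 30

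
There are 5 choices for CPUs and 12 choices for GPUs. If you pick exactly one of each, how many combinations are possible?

By the multiplication principle: 5 x 12.

Final answer: 60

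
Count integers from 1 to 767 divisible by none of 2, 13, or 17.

|div by 2|=383, |div by 13|=59, |div by 17|=45.
|div by 2&13|=29, |div by 2&17|=22, |div by 13&17|=3, |div by all|=1.
By inclusion-exclusion, divisible by at least one: 383+59+45-29-22-3+1 = 434.
Not divisible by any: 767 - 434.

Final answer: 333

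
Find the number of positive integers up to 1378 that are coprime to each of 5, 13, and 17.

|div by 5|=275, |div by 13|=106, |div by 17|=81.
|div by 5&13|=21, |div by 5&17|=16, |div by 13&17|=6, |div by all|=1.
By inclusion-exclusion, divisible by at least one: 275+106+81-21-16-6+1 = 420.
Not divisible by any: 1378 - 420.

Final answer: 958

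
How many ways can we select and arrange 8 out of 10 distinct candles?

P(10,8) = 10!/(10-8)! = 10!/2!.

Final answer: P(10,8) = 1814400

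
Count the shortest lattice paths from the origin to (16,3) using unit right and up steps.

Each path has 16 right steps and 3 up steps in some order (19 steps total).
Choose which 3 of the 19 steps are up: C(19,3).

Final answer: C(19,3) = 969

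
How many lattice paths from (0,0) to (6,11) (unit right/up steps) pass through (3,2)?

Paths (0,0)->(3,2): C(5,2) = 10.
Paths (3,2)->(6,11): C(12,9) = 220.
By multiplication principle: 10 x 220.

Final answer: 2200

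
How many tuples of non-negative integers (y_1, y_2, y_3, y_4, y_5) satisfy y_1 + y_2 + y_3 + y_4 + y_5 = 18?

Stars and bars with 18 stars and 4 bars:
C(18+5-1, 5-1) = C(22,4).

Final answer: C(22,4) = 7315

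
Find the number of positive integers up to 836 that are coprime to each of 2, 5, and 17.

|div by 2|=418, |div by 5|=167, |div by 17|=49.
|div by 2&5|=83, |div by 2&17|=24, |div by 5&17|=9, |div by all|=4.
By inclusion-exclusion, divisible by at least one: 418+167+49-83-24-9+4 = 522.
Not divisible by any: 836 - 522.

Final answer: 314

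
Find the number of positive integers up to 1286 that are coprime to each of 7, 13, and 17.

|div by 7|=183, |div by 13|=98, |div by 17|=75.
|div by 7&13|=14, |div by 7&17|=10, |div by 13&17|=5, |div by all|=0.
By inclusion-exclusion, divisible by at least one: 183+98+75-14-10-5+0 = 327.
Not divisible by any: 1286 - 327.

Final answer: 959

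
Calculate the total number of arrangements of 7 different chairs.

The number of ways to arrange 7 distinct objects is 7!.

Final answer: 7! = 5040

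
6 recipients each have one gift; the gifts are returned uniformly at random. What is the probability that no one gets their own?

D(n) = (n-1)(D(n-1) + D(n-2)), D(0)=1, D(1)=0.
Building up: D(2)=1, D(3)=2, D(4)=9, D(5)=44, D(6)=265.
Total arrangements: 6! = 720.
Probability = D(6)/6! = 53/144.

Final answer: D(6)/6! = 265/720 = 0.368056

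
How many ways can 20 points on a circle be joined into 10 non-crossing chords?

This is counted by the nth Catalan number C_n. Here n = 20/2 = 10.
Using C_0 = 1 and C_(k+1) = C_k x 2(2k+1)/(k+2), build up term by term: C_1=1, C_2=2, C_3=5, C_4=14, C_5=42, C_6=132, C_7=429, C_8=1430, C_9=4862, C_10=16796.

Final answer: C_{10} = 16796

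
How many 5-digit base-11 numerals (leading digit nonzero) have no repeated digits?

First digit: 10 (nonzero). Second: 10 (not first). Third: 9, etc.
Total: 10 x 10 x 9 x 8 x 7.

Final answer: 50400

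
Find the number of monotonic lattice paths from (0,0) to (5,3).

Each path has 5 right steps and 3 up steps in some order (8 steps total).
Choose which 3 of the 8 steps are up: C(8,3).

Final answer: C(8,3) = 56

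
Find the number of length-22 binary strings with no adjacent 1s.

Let a(n) count valid strings. If the last bit is 0 the prefix is any valid string of length n-1; if it is 1 the string must end in 01 with a valid prefix of length n-2. So a(n) = a(n-1) + a(n-2), a(1)=2, a(2)=3.
Computing successive values: a(1)=2, a(2)=3, a(3)=5, a(4)=8, a(5)=13, a(6)=21, a(7)=34, a(8)=55, a(9)=89, a(10)=144, a(11)=233, a(12)=377, a(13)=610, a(14)=987, a(15)=1597, a(16)=2584, a(17)=4181, a(18)=6765, a(19)=10946, a(20)=17711, a(21)=28657, a(22)=46368.

Final answer: 46368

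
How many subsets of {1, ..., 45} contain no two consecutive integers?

Condition on whether n belongs to the subset: if not, any valid subset of {1, ..., n-1} works (a(n-1)); if so, n-1 is excluded and the rest is a valid subset of {1, ..., n-2} (a(n-2)). Hence a(n) = a(n-1) + a(n-2), a(1)=2, a(2)=3.
Iterating the recurrence: a(1)=2, a(2)=3, a(3)=5, a(4)=8, a(5)=13, a(6)=21, a(7)=34, a(8)=55, a(9)=89, a(10)=144, a(11)=233, a(12)=377, a(13)=610, a(14)=987, a(15)=1597, a(16)=2584, a(17)=4181, a(18)=6765, a(19)=10946, a(20)=17711, a(21)=28657, a(22)=46368, a(23)=75025, a(24)=121393, a(25)=196418, a(26)=317811, a(27)=514229, a(28)=832040, a(29)=1346269, a(30)=2178309, a(31)=3524578, a(32)=5702887, a(33)=9227465, a(34)=14930352, a(35)=24157817, a(36)=39088169, a(37)=63245986, a(38)=102334155, a(39)=165580141, a(40)=267914296, a(41)=433494437, a(42)=701408733, a(43)=1134903170, a(44)=1836311903, a(45)=2971215073.

Final answer: 2971215073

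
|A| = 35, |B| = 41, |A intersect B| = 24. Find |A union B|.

|A union B| = |A| + |B| - |A intersect B| = 35 + 41 - 24.

Final answer: 52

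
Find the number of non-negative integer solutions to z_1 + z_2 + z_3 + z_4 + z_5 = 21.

Stars and bars with 21 stars and 4 bars:
C(21+5-1, 5-1) = C(25,4).

Final answer: C(25,4) = 12650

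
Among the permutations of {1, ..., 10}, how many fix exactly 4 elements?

Choose which 4 elements are fixed: C(10,4) = 210.
Derange the remaining 6 using D(j) = (j-1)(D(j-1) + D(j-2)), D(0)=1, D(1)=0: D(2)=1, D(3)=2, D(4)=9, D(5)=44, D(6)=265.
Total: 210 x 265.

Final answer: C(10,4) D(6) = 55650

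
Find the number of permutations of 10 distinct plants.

The number of ways to arrange 10 distinct objects is 10!.

Final answer: 10! = 3628800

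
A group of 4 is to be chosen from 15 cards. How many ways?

C(15,4) = 15!/(4! x (15-4)!).

Final answer: C(15,4) = 1365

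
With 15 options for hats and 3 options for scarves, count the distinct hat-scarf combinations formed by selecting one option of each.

By the multiplication principle: 15 x 3.

Final answer: 45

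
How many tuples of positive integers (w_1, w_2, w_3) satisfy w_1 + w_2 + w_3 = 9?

Substitute w'_i = w_i - 1 (so w'_i >= 0). Then sum w'_i = 9 - 3 = 6.
Stars and bars: C(6+3-1, 3-1) = C(8,2).

Final answer: C(8,2) = 28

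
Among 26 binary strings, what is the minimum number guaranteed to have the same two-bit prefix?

There are 4 possible values for two-bit prefix. With 26 binary strings and 4 categories, by pigeonhole: ceiling(26/4).

Final answer: 7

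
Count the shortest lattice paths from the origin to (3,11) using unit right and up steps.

Each path has 3 right steps and 11 up steps in some order (14 steps total).
Choose which 11 of the 14 steps are up: C(14,11).

Final answer: C(14,11) = 364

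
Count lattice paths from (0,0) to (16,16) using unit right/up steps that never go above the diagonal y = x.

Total monotonic paths to (16,16): C(32,16) = 601080390.
By the reflection principle, paths that go above the diagonal number C(32,17) = 565722720.
Valid Dyck paths: 601080390 - 565722720.
(These counts are the Catalan numbers.)

Final answer: C_{16} = 35357670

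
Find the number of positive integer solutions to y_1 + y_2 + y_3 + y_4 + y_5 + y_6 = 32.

Substitute y'_i = y_i - 1 (so y'_i >= 0). Then sum y'_i = 32 - 6 = 26.
Stars and bars: C(26+6-1, 6-1) = C(31,5).

Final answer: C(31,5) = 169911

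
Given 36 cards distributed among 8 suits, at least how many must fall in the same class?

By pigeonhole with 36 objects and 8 categories: ceiling(36/8).

Final answer: 5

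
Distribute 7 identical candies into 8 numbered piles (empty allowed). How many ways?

Stars and bars: C(n+k-1, k-1) = C(14,7).

Final answer: C(14,7) = 3432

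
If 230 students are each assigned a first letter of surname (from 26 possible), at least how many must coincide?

There are 26 possible values for first letter of surname. With 230 students and 26 categories, by pigeonhole: ceiling(230/26).

Final answer: 9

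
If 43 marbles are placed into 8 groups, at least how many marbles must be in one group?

By the pigeonhole principle: ceiling(43/8).

Final answer: 6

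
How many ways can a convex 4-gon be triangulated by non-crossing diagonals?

The structures are counted by the Catalan number C_n. Here n = 4 - 2 = 2.
C_n = (2n)!/(n!(n+1)!), so C_{2} = 4!/(2! x 3!) = C(4,2)/3 = 6/3.

Final answer: C_{2} = 2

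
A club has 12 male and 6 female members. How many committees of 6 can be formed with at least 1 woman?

Sum over valid woman counts:
C(6,1)C(12,5) = 4752
C(6,2)C(12,4) = 7425
C(6,3)C(12,3) = 4400
C(6,4)C(12,2) = 990
C(6,5)C(12,1) = 72
C(6,6)C(12,0) = 1
Total: 4752 + 7425 + 4400 + 990 + 72 + 1.

Final answer: 17640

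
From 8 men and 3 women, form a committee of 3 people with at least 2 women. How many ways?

Sum over valid woman counts:
C(3,2)C(8,1) = 24
C(3,3)C(8,0) = 1
Total: 24 + 1.

Final answer: 25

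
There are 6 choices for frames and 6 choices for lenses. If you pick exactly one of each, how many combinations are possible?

By the multiplication principle: 6 x 6.

Final answer: 36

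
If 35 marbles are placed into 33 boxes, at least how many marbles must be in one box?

By the pigeonhole principle: ceiling(35/33).

Final answer: 2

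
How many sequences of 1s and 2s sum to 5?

Let f(n) count the ways. The last step is size 1 or 2, so f(n) = f(n-1) + f(n-2) with f(1)=1, f(2)=2.
Building up term by term: f(1)=1, f(2)=2, f(3)=3, f(4)=5, f(5)=8.

Final answer: 8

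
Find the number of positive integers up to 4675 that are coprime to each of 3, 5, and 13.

|div by 3|=1558, |div by 5|=935, |div by 13|=359.
|div by 3&5|=311, |div by 3&13|=119, |div by 5&13|=71, |div by all|=23.
By inclusion-exclusion, divisible by at least one: 1558+935+359-311-119-71+23 = 2374.
Not divisible by any: 4675 - 2374.

Final answer: 2301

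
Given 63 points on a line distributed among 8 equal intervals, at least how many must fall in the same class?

By pigeonhole with 63 objects and 8 categories: ceiling(63/8).

Final answer: 8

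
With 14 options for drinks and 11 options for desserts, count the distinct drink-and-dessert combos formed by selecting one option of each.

By the multiplication principle: 14 x 11.

Final answer: 154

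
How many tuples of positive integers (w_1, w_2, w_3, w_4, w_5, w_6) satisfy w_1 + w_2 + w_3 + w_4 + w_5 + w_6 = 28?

Substitute w'_i = w_i - 1 (so w'_i >= 0). Then sum w'_i = 28 - 6 = 22.
Stars and bars: C(22+6-1, 6-1) = C(27,5).

Final answer: C(27,5) = 80730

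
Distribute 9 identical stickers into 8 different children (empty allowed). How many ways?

Stars and bars: C(n+k-1, k-1) = C(16,7).

Final answer: C(16,7) = 11440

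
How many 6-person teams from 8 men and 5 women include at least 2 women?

Sum over valid woman counts:
C(5,2)C(8,4) = 700
C(5,3)C(8,3) = 560
C(5,4)C(8,2) = 140
C(5,5)C(8,1) = 8
Total: 700 + 560 + 140 + 8.

Final answer: 1408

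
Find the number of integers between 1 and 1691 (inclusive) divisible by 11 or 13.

Multiples of 11: 153. Multiples of 13: 130. Of both (lcm=143): 11.
By inclusion-exclusion: 153 + 130 - 11.

Final answer: 272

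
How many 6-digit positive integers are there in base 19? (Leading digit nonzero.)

Leading digit: 18 options (nonzero). Other 5 digit(s): 19 options each.
Total: 18 x 19^5.

Final answer: 44569782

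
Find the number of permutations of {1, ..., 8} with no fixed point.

Derangements satisfy D(n) = (n-1)(D(n-1) + D(n-2)), starting from D(0)=1, D(1)=0.
D(2) = 1 x (0 + 1) = 1
D(3) = 2 x (1 + 0) = 2
D(4) = 3 x (2 + 1) = 9
D(5) = 4 x (9 + 2) = 44
D(6) = 5 x (44 + 9) = 265
D(7) = 6 x (265 + 44) = 1854
D(8) = 7 x (D(7) + D(6)) = 7 x (1854 + 265)

Final answer: D(8) = 14833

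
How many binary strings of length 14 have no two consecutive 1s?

A valid string ends in 0 (append to any length-(n-1) valid string) or in 01 (append to any length-(n-2) valid string), so a(n) = a(n-1) + a(n-2) with a(1)=2, a(2)=3.
Computing successive values: a(1)=2, a(2)=3, a(3)=5, a(4)=8, a(5)=13, a(6)=21, a(7)=34, a(8)=55, a(9)=89, a(10)=144, a(11)=233, a(12)=377, a(13)=610, a(14)=987.

Final answer: 987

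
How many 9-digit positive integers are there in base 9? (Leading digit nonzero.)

These are the integers in [9^8, 9^9), so the count is 9^9 - 9^8 = 8 x 9^8.

Final answer: 344373768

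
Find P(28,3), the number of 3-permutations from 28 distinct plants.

P(28,3) = 28!/(28-3)! = 28!/25!.

Final answer: P(28,3) = 19656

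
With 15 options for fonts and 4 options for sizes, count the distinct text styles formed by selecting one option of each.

By the multiplication principle: 15 x 4.

Final answer: 60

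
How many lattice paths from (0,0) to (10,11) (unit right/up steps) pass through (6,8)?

Paths (0,0)->(6,8): C(14,8) = 3003.
Paths (6,8)->(10,11): C(7,3) = 35.
By multiplication principle: 3003 x 35.

Final answer: 105105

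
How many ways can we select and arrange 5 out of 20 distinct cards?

P(20,5) = 20!/(20-5)! = 20!/15!.

Final answer: P(20,5) = 1860480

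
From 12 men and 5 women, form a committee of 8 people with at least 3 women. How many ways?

Sum over valid woman counts:
C(5,3)C(12,5) = 7920
C(5,4)C(12,4) = 2475
C(5,5)C(12,3) = 220
Total: 7920 + 2475 + 220.

Final answer: 10615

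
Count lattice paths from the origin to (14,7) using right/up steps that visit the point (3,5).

Paths (0,0)->(3,5): C(8,5) = 56.
Paths (3,5)->(14,7): C(13,2) = 78.
By multiplication principle: 56 x 78.

Final answer: 4368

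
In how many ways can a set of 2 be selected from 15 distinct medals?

C(15,2) = 15!/(2! x (15-2)!).

Final answer: C(15,2) = 105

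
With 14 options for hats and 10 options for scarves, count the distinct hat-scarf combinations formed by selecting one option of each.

By the multiplication principle: 14 x 10.

Final answer: 140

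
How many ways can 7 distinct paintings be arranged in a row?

The number of ways to arrange 7 distinct objects is 7!.

Final answer: 7! = 5040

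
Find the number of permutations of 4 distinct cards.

The number of ways to arrange 4 distinct objects is 4!.

Final answer: 4! = 24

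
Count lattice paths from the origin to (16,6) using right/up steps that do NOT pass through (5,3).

Total paths to (16,6): C(22,6) = 74613.
Paths through (5,3): C(8,3) x C(14,3) = 20384.
Avoiding (5,3): 74613 - 20384.

Final answer: 54229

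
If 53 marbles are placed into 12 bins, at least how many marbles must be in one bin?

By the pigeonhole principle: ceiling(53/12).

Final answer: 5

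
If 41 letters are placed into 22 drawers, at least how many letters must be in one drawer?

By the pigeonhole principle: ceiling(41/22).

Final answer: 2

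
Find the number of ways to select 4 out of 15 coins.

C(15,4) = 15!/(4! x (15-4)!).

Final answer: C(15,4) = 1365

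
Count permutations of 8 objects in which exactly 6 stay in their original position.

Choose which 6 elements are fixed: C(8,6) = 28.
Derange the remaining 2 using D(j) = (j-1)(D(j-1) + D(j-2)), D(0)=1, D(1)=0: D(2)=1.
Total: 28 x 1.

Final answer: C(8,6) D(2) = 28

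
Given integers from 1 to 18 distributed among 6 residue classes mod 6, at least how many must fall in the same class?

By pigeonhole with 18 objects and 6 categories: ceiling(18/6).

Final answer: 3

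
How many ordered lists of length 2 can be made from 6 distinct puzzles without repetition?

P(6,2) = 6!/(6-2)! = 6!/4!.

Final answer: P(6,2) = 30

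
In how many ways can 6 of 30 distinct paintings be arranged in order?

P(30,6) = 30!/(30-6)! = 30!/24!.

Final answer: P(30,6) = 427518000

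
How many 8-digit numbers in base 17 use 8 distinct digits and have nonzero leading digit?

The leading digit has 16 choices (anything but zero); the next has 16 (anything but the first), then 15, and so on, one fewer each time.
Total: 16 x 16 x 15 x 14 x 13 x 12 x 11 x 10.

Final answer: 922521600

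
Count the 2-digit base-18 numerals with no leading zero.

These are the integers in [18^1, 18^2), so the count is 18^2 - 18^1 = 17 x 18^1.

Final answer: 306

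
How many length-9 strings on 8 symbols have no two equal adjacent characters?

Let g(n) count such strings. g(1) = 8, and each valid string of length n-1 extends in 7 ways (any symbol but the last), so g(n) = 7 g(n-1).
Total: g(9) = 8 x 7^8.

Final answer: 8 x 7^{8} = 46118408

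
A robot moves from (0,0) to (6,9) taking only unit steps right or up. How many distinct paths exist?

Each path has 6 right steps and 9 up steps in some order (15 steps total).
Choose which 9 of the 15 steps are up: C(15,9).

Final answer: C(15,9) = 5005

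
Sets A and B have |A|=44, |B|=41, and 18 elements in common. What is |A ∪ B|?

|A union B| = |A| + |B| - |A intersect B| = 44 + 41 - 18.

Final answer: 67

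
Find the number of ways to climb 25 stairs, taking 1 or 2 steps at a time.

Condition on the final move: it is a 1-step (f(n-1) ways to get there) or a 2-step (f(n-2) ways), so f(n) = f(n-1) + f(n-2), with f(1)=1, f(2)=2.
Building up term by term: f(1)=1, f(2)=2, f(3)=3, f(4)=5, f(5)=8, f(6)=13, f(7)=21, f(8)=34, f(9)=55, f(10)=89, f(11)=144, f(12)=233, f(13)=377, f(14)=610, f(15)=987, f(16)=1597, f(17)=2584, f(18)=4181, f(19)=6765, f(20)=10946, f(21)=17711, f(22)=28657, f(23)=46368, f(24)=75025, f(25)=121393.

Final answer: 121393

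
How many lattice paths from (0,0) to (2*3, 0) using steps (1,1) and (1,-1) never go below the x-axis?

Total monotonic paths to (3,3): C(6,3) = 20.
By the reflection principle, paths that go above the diagonal number C(6,4) = 15.
Valid Dyck paths: 20 - 15.
(These counts are the Catalan numbers.)

Final answer: C_{3} = 5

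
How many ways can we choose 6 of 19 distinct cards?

C(19,6) = 19!/(6! x 13!).

Final answer: \binom{19}{6} = 27132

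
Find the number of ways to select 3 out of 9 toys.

C(9,3) = 9!/(3! x 6!).

Final answer: \binom{9}{3} = 84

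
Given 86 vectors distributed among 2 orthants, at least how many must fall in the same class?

By pigeonhole with 86 objects and 2 categories: ceiling(86/2).

Final answer: 43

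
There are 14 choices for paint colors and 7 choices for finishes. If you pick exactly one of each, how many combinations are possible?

By the multiplication principle: 14 x 7.

Final answer: 98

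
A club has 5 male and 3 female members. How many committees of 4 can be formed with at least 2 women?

Sum over valid woman counts:
C(3,2)C(5,2) = 30
C(3,3)C(5,1) = 5
Total: 30 + 5.

Final answer: 35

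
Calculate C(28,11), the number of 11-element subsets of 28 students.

C(28,11) = 28!/(11! x 17!).

Final answer: \binom{28}{11} = 21474180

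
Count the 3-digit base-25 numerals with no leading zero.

In base 25, the leading digit has 24 choices (1..24); each of the remaining 2 digits has 25 choices.
Total: 24 x 25^2.

Final answer: 15000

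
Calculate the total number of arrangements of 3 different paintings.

The number of ways to arrange 3 distinct objects is 3!.

Final answer: 3! = 6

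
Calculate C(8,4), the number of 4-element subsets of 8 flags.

C(8,4) = 8!/(4! x 4!).

Final answer: \binom{8}{4} = 70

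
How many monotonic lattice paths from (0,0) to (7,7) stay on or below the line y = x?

Total monotonic paths to (7,7): C(14,7) = 3432.
By the reflection principle, paths that go above the diagonal number C(14,8) = 3003.
Valid Dyck paths: 3432 - 3003.
(This is the Catalan number C_{7}.)

Final answer: C_{7} = 429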